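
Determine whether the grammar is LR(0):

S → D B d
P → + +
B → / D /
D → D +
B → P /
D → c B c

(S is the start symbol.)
No. Shift-reduce conflict between [D → D + .] and [P → + . +]

Augment with S' → S and build the canonical LR(0) collection (I0 = CLOSURE({[S' → . S]}), then GOTO on every symbol after a dot until no new states appear). It has 17 states:
  I0: { [D → . D +], [D → . c B c], [S → . D B d], [S' → . S] }  — shift
  I1: { [B → . / D /], [B → . P /], [D → D . +], [P → . + +], [S → D . B d] }  — shift
  I2: { [S' → S .] }  — accept
  I3: { [B → . / D /], [B → . P /], [D → c . B c], [P → . + +] }  — shift
  I4: { [P → + . +] }  — shift
  I5: { [B → / . D /], [D → . D +], [D → . c B c] }  — shift
  I6: { [D → c B . c] }  — shift
  I7: { [B → P . /] }  — shift
  I8: { [B → P / .] }  — reduce
  I9: { [D → c B c .] }  — reduce
  I10: { [B → / D . /], [D → D . +] }  — shift
  I11: { [D → D + .] }  — reduce
  I12: { [B → / D / .] }  — reduce
  I13: { [P → + + .] }  — reduce
  I14: { [D → D + .], [P → + . +] }  — shift, reduce
  I15: { [S → D B . d] }  — shift
  I16: { [S → D B d .] }  — reduce

Conflict in state I14:
  Shift-reduce conflict between [D → D + .] and [P → + . +]
So the grammar is NOT LR(0).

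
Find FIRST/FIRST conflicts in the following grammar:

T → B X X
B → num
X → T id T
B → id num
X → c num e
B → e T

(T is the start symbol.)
A FIRST/FIRST conflict occurs when two productions N → α and N → β for the same non-terminal have FIRST(α) ∩ FIRST(β) ≠ ∅ (with ε ∈ FIRST of a nullable right-hand side, so two nullable alternatives also conflict).

FIRST sets of the non-terminals at (or reachable through a nullable prefix from) the front of some alternative:
  FIRST(T) = { 'e', 'id', 'num' }

Productions for B:
  B → num: FIRST = { 'num' }
  B → id num: FIRST = { 'id' }
  B → e T: FIRST = { 'e' }
Productions for X:
  X → T id T: FIRST = { 'e', 'id', 'num' }
  X → c num e: FIRST = { 'c' }
T has only one production, so no FIRST/FIRST conflict is possible there.

All alternatives of each non-terminal have pairwise disjoint FIRST sets.

Answer: No FIRST/FIRST conflicts.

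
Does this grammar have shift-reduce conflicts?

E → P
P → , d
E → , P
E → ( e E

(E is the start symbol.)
Augment with E' → E and build the canonical LR(0) collection (I0 = CLOSURE({[E' → . E]}), then GOTO on every symbol after a dot until no new states appear). It has 10 states:
  I0: { [E → . ( e E], [E → . , P], [E → . P], [E' → . E], [P → . , d] }  — shift
  I1: { [E → ( . e E] }  — shift
  I2: { [E → , . P], [P → , . d], [P → . , d] }  — shift
  I3: { [E' → E .] }  — accept
  I4: { [E → P .] }  — reduce
  I5: { [P → , . d] }  — shift
  I6: { [E → , P .] }  — reduce
  I7: { [P → , d .] }  — reduce
  I8: { [E → ( e . E], [E → . ( e E], [E → . , P], [E → . P], [P → . , d] }  — shift
  I9: { [E → ( e E .] }  — reduce

No state contains both a complete item and a shift item.

Answer: No shift-reduce conflicts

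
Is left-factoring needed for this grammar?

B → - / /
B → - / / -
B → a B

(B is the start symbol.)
Yes, B has productions with common prefix '- / /'

Left-factoring is needed when two productions for the same non-terminal
share a common prefix on the right-hand side.

Productions for B:
  B → - / /
  B → - / / -
  B → a B

Found common prefix '- / /' in productions for B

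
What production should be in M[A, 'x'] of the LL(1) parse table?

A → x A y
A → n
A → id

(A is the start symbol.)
To find M[A, 'x'], we find productions for A where 'x' is in the predict set (PREDICT(N → α) = (FIRST(α) \ {ε}) ∪ (FOLLOW(N) if α ⇒* ε)).

A → x A y: PREDICT = { 'x' }
  'x' is in predict set, so this production goes in M[A, 'x']
A → n: PREDICT = { 'n' }
A → id: PREDICT = { 'id' }

M[A, 'x'] = A → x A y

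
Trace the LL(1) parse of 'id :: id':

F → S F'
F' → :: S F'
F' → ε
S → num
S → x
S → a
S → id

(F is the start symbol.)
Stack is shown with the top on the left.

Stack      Input       Action
-----------------------------
F $        id :: id $  output F → S F'
S F' $     id :: id $  output S → id
id F' $    id :: id $  match 'id'
F' $       :: id $     output F' → :: S F'
:: S F' $  :: id $     match '::'
S F' $     id $        output S → id
id F' $    id $        match 'id'
F' $       $           output F' → ε
$          $           accept

The string is accepted.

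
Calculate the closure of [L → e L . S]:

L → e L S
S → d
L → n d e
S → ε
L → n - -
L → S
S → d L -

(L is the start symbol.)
Start with: [L → e L . S]
  [L → e L . S] has the dot before S: add [S → . d], [S → .], [S → . d L -]
No further items can be added.

CLOSURE = { [L → e L . S], [S → . d L -], [S → . d], [S → .] }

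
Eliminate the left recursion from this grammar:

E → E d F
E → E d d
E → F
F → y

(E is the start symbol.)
E is directly left-recursive. The standard transformation for
  A → A α₁ | ... | A α_m | β₁ | ... | β_n
is
  A  → β₁ A' | ... | β_n A'
  A' → α₁ A' | ... | α_m A' | ε

E → F becomes E → F E'
E → E d F becomes E' → d F E'
E → E d d becomes E' → d d E'
Add E' → ε

Productions for other non-terminals are unchanged:
  F → y

Resulting grammar:
E → F E'
E' → d F E'
E' → d d E'
E' → ε
F → y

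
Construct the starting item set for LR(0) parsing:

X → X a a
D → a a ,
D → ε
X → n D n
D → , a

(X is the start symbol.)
{ [X → . X a a], [X → . n D n], [X' → . X] }

First, augment the grammar with X' → X
I₀ = CLOSURE({ [X' → . X] }):
  [X' → . X] has the dot before X: add [X → . X a a], [X → . n D n]
No further items can be added.

I₀ = { [X → . X a a], [X → . n D n], [X' → . X] }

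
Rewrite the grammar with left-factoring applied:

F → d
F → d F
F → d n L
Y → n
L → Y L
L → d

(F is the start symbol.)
Left-factoring transforms A → αβ₁ | αβ₂ into A → αA' and A' → β₁ | β₂
(α is the longest common prefix among the alternatives). Repeat until
no nonterminal has two alternatives with a common prefix.

Round 1: F has alternatives sharing prefix 'd'. Introduce F': F → d F'
  Add: F' → ε
  Add: F' → F
  Add: F' → n L

No remaining common prefixes — done.

Resulting grammar:
F → d F'
F' → ε
F' → F
F' → n L
Y → n
L → Y L
L → d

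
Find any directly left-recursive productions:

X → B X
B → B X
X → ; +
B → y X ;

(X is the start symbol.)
Direct left recursion occurs when N → N α for some non-terminal N (the right-hand side begins with the left-hand side itself).

X → B X: starts with B
B → B X: LEFT RECURSIVE (starts with B)
X → ; +: starts with ';'
B → y X ;: starts with y

The grammar has direct left recursion on: B.

Answer: Yes, B is left-recursive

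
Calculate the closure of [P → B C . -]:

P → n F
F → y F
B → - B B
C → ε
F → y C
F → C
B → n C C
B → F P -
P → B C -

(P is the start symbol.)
To compute CLOSURE, for each item [A → α.Bβ] where B is a non-terminal, add [B → .γ] for all productions B → γ; repeat for the newly added items until nothing changes.

Start with: [P → B C . -]
The dot precedes the terminal '-', so nothing is added.

CLOSURE = { [P → B C . -] }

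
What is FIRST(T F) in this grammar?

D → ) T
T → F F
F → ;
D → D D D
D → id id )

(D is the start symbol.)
{ ';' }

FIRST sets of the non-terminals involved (from the grammar, by fixed-point iteration):
  FIRST(T) = { ';' }

To compute FIRST(T F), process the symbols left to right:
Symbol T is a non-terminal. Add FIRST(T) \ {ε} = { ';' }
T is not nullable (ε ∉ FIRST(T)), so stop here.
FIRST(T F) = { ';' }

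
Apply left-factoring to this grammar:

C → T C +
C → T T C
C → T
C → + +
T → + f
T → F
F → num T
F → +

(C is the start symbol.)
Left-factoring transforms A → αβ₁ | αβ₂ into A → αA' and A' → β₁ | β₂
(α is the longest common prefix among the alternatives). Repeat until
no nonterminal has two alternatives with a common prefix.

Round 1: C has alternatives sharing prefix 'T'. Introduce C': C → T C'
  Add: C' → C +
  Add: C' → T C
  Add: C' → ε

No remaining common prefixes — done.

Resulting grammar:
C → T C'
C' → C +
C' → T C
C' → ε
C → + +
T → + f
T → F
F → num T
F → +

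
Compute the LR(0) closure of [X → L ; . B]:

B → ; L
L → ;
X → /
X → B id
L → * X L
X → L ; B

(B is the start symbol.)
To compute CLOSURE, for each item [A → α.Bβ] where B is a non-terminal, add [B → .γ] for all productions B → γ; repeat for the newly added items until nothing changes.

Start with: [X → L ; . B]
  [X → L ; . B] has the dot before B: add [B → . ; L]
No further items can be added.

CLOSURE = { [B → . ; L], [X → L ; . B] }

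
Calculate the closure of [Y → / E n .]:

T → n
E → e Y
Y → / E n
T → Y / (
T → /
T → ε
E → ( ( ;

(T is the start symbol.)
To compute CLOSURE, for each item [A → α.Bβ] where B is a non-terminal, add [B → .γ] for all productions B → γ; repeat for the newly added items until nothing changes.

Start with: [Y → / E n .]
The dot is at the end, so nothing is added.

CLOSURE = { [Y → / E n .] }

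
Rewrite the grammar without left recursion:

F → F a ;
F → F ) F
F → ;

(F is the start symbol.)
F is directly left-recursive. The standard transformation for
  A → A α₁ | ... | A α_m | β₁ | ... | β_n
is
  A  → β₁ A' | ... | β_n A'
  A' → α₁ A' | ... | α_m A' | ε

F → ; becomes F → ; F'
F → F a ; becomes F' → a ; F'
F → F ) F becomes F' → ) F F'
Add F' → ε

Resulting grammar:
F → ; F'
F' → a ; F'
F' → ) F F'
F' → ε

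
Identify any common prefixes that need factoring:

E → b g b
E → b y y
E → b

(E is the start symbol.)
Yes, E has productions with common prefix 'b'

Left-factoring is needed when two productions for the same non-terminal
share a common prefix on the right-hand side.

Productions for E:
  E → b g b
  E → b y y
  E → b

Found common prefix 'b' in productions for E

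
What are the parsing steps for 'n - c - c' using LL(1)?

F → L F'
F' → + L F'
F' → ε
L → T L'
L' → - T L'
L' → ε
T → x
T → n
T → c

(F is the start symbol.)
LL(1) parsing maintains a stack (initially the start symbol over $) and the input. At each step: if the stack top is a terminal, match it against the current input token; if it is a non-terminal N, replace it with the RHS of M[N, lookahead] (the unique production whose predict set contains the lookahead).

Stack is shown with the top on the left.

Stack        Input        Action
--------------------------------
F $          n - c - c $  output F → L F'
L F' $       n - c - c $  output L → T L'
T L' F' $    n - c - c $  output T → n
n L' F' $    n - c - c $  match 'n'
L' F' $      - c - c $    output L' → - T L'
- T L' F' $  - c - c $    match '-'
T L' F' $    c - c $      output T → c
c L' F' $    c - c $      match 'c'
L' F' $      - c $        output L' → - T L'
- T L' F' $  - c $        match '-'
T L' F' $    c $          output T → c
c L' F' $    c $          match 'c'
L' F' $      $            output L' → ε
F' $         $            output F' → ε
$            $            accept

The string is accepted.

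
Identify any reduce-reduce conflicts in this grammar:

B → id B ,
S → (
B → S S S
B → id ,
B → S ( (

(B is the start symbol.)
Augment with B' → B and build the canonical LR(0) collection (I0 = CLOSURE({[B' → . B]}), then GOTO on every symbol after a dot until no new states appear). It has 12 states:
  I0: { [B → . S ( (], [B → . S S S], [B → . id ,], [B → . id B ,], [B' → . B], [S → . (] }  — shift
  I1: { [S → ( .] }  — reduce
  I2: { [B' → B .] }  — accept
  I3: { [B → S . ( (], [B → S . S S], [S → . (] }  — shift
  I4: { [B → . S ( (], [B → . S S S], [B → . id ,], [B → . id B ,], [B → id . ,], [B → id . B ,], [S → . (] }  — shift
  I5: { [B → id , .] }  — reduce
  I6: { [B → id B . ,] }  — shift
  I7: { [B → id B , .] }  — reduce
  I8: { [B → S ( . (], [S → ( .] }  — shift, reduce
  I9: { [B → S S . S], [S → . (] }  — shift
  I10: { [B → S S S .] }  — reduce
  I11: { [B → S ( ( .] }  — reduce

No state contains more than one complete item.

Answer: No reduce-reduce conflicts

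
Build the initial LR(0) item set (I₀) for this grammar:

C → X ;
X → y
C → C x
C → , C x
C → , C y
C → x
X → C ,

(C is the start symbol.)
First, augment the grammar with C' → C
I₀ = CLOSURE({ [C' → . C] }):
  [C' → . C] has the dot before C: add [C → . X ;], [C → . C x], [C → . , C x], [C → . , C y], [C → . x]
  [C → . X ;] has the dot before X: add [X → . y], [X → . C ,]
No further items can be added.

I₀ = { [C → . , C x], [C → . , C y], [C → . C x], [C → . X ;], [C → . x], [C' → . C], [X → . C ,], [X → . y] }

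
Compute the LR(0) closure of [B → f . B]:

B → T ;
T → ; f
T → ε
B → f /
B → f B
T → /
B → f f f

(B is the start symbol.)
To compute CLOSURE, for each item [A → α.Bβ] where B is a non-terminal, add [B → .γ] for all productions B → γ; repeat for the newly added items until nothing changes.

Start with: [B → f . B]
  [B → f . B] has the dot before B: add [B → . T ;], [B → . f /], [B → . f B], [B → . f f f]
  [B → . T ;] has the dot before T: add [T → . ; f], [T → .], [T → . /]
No further items can be added.

CLOSURE = { [B → . T ;], [B → . f /], [B → . f B], [B → . f f f], [B → f . B], [T → . /], [T → . ; f], [T → .] }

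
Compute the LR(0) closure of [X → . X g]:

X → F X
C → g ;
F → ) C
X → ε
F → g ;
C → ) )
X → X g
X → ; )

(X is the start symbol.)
To compute CLOSURE, for each item [A → α.Bβ] where B is a non-terminal, add [B → .γ] for all productions B → γ; repeat for the newly added items until nothing changes.

Start with: [X → . X g]
  [X → . X g] has the dot before X: add [X → . F X], [X → .], [X → . ; )]
  [X → . F X] has the dot before F: add [F → . ) C], [F → . g ;]
No further items can be added.

CLOSURE = { [F → . ) C], [F → . g ;], [X → . ; )], [X → . F X], [X → . X g], [X → .] }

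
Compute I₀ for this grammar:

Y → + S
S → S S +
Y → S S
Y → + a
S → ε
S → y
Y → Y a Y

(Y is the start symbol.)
{ [S → . S S +], [S → . y], [S → .], [Y → . + S], [Y → . + a], [Y → . S S], [Y → . Y a Y], [Y' → . Y] }

First, augment the grammar with Y' → Y
I₀ = CLOSURE({ [Y' → . Y] }):
  [Y' → . Y] has the dot before Y: add [Y → . + S], [Y → . S S], [Y → . + a], [Y → . Y a Y]
  [Y → . S S] has the dot before S: add [S → . S S +], [S → .], [S → . y]
No further items can be added.

I₀ = { [S → . S S +], [S → . y], [S → .], [Y → . + S], [Y → . + a], [Y → . S S], [Y → . Y a Y], [Y' → . Y] }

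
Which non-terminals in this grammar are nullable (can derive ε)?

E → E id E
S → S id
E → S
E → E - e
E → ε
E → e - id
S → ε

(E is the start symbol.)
A non-terminal is nullable if it can derive ε (the empty string): either it has an ε-production, or it has a production whose right-hand side consists entirely of nullable non-terminals.

ε-productions: E → ε, S → ε
So E, S are immediately nullable.
Every non-terminal is now nullable.
Nullable = { 'E', 'S' }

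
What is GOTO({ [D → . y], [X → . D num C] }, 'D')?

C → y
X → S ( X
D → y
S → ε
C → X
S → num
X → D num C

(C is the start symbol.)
{ [X → D . num C] }

GOTO(I, 'D') = CLOSURE({ [A → αX.β] : [A → α.Xβ] ∈ I, X = 'D' })

Items with dot before 'D', with the dot advanced:
  [X → . D num C] → [X → D . num C]
Closure adds nothing (no advanced item has the dot before a non-terminal).

GOTO = { [X → D . num C] }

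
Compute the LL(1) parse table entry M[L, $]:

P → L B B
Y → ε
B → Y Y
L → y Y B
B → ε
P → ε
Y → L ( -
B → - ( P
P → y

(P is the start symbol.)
To find M[L, $], we find productions for L where $ is in the predict set (PREDICT(N → α) = (FIRST(α) \ {ε}) ∪ (FOLLOW(N) if α ⇒* ε)).

L → y Y B: PREDICT = { 'y' }

M[L, $] is empty (no production applies)

Answer: Empty (error entry)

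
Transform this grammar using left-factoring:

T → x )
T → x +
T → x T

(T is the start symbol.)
Left-factoring transforms A → αβ₁ | αβ₂ into A → αA' and A' → β₁ | β₂
(α is the longest common prefix among the alternatives). Repeat until
no nonterminal has two alternatives with a common prefix.

Round 1: T has alternatives sharing prefix 'x'. Introduce T': T → x T'
  Add: T' → )
  Add: T' → +
  Add: T' → T

No remaining common prefixes — done.

Resulting grammar:
T → x T'
T' → )
T' → +
T' → T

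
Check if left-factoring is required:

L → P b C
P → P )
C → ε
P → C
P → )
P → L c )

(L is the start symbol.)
Left-factoring is needed when two productions for the same non-terminal
share a common prefix on the right-hand side.

Productions for P:
  P → P )
  P → C
  P → )
  P → L c )

No common prefixes found.

Answer: No, left-factoring is not needed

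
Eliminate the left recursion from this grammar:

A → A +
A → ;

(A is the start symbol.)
A is directly left-recursive. The standard transformation for
  A → A α₁ | ... | A α_m | β₁ | ... | β_n
is
  A  → β₁ A' | ... | β_n A'
  A' → α₁ A' | ... | α_m A' | ε

A → ; becomes A → ; A'
A → A + becomes A' → + A'
Add A' → ε

Resulting grammar:
A → ; A'
A' → + A'
A' → ε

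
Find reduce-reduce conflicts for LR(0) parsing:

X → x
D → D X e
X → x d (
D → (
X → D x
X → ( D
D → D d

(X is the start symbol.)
A reduce-reduce conflict occurs when an LR(0) state has two complete items [A → α .] and [B → β .] — both call for a reduction, and with no lookahead the parser cannot choose between them.

Augment with X' → X and build the canonical LR(0) collection (I0 = CLOSURE({[X' → . X]}), then GOTO on every symbol after a dot until no new states appear). It has 13 states:
  I0: { [D → . (], [D → . D X e], [D → . D d], [X → . ( D], [X → . D x], [X → . x d (], [X → . x], [X' → . X] }  — shift
  I1: { [D → ( .], [D → . (], [D → . D X e], [D → . D d], [X → ( . D] }  — shift, reduce
  I2: { [D → . (], [D → . D X e], [D → . D d], [D → D . X e], [D → D . d], [X → . ( D], [X → . D x], [X → . x d (], [X → . x], [X → D . x] }  — shift
  I3: { [X' → X .] }  — accept
  I4: { [X → x . d (], [X → x .] }  — shift, reduce
  I5: { [X → x d . (] }  — shift
  I6: { [X → x d ( .] }  — reduce
  I7: { [D → D X . e] }  — shift
  I8: { [D → D d .] }  — reduce
  I9: { [X → D x .], [X → x . d (], [X → x .] }  — shift, 2 reduces
  I10: { [D → D X e .] }  — reduce
  I11: { [D → ( .] }  — reduce
  I12: { [D → . (], [D → . D X e], [D → . D d], [D → D . X e], [D → D . d], [X → ( D .], [X → . ( D], [X → . D x], [X → . x d (], [X → . x] }  — shift, reduce

I9 contains complete items [X → D x .], [X → x .] — reduce-reduce conflict.

Answer: Yes — I9: [X → D x .] vs [X → x .]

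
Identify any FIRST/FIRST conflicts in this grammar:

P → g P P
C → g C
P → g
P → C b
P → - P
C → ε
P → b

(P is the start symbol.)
Yes. P → g P P / P → g on { 'g' }; P → g P P / P → C b on { 'g' }; P → g / P → C b on { 'g' }; P → C b / P → b on { 'b' }

FIRST sets of the non-terminals at (or reachable through a nullable prefix from) the front of some alternative:
  FIRST(C) = { 'g', ε }

Productions for P:
  P → g P P: FIRST = { 'g' }
  P → g: FIRST = { 'g' }
  P → C b: FIRST = { 'b', 'g' }
  P → - P: FIRST = { '-' }
  P → b: FIRST = { 'b' }
Productions for C:
  C → g C: FIRST = { 'g' }
  C → ε: FIRST = { ε }

Conflict for P: P → g P P and P → g
  Overlap: { 'g' }
Conflict for P: P → g P P and P → C b
  Overlap: { 'g' }
Conflict for P: P → g and P → C b
  Overlap: { 'g' }
Conflict for P: P → C b and P → b
  Overlap: { 'b' }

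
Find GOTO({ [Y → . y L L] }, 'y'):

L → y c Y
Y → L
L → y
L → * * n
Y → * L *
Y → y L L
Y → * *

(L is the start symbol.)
GOTO(I, 'y') = CLOSURE({ [A → αX.β] : [A → α.Xβ] ∈ I, X = 'y' })

Items with dot before 'y', with the dot advanced:
  [Y → . y L L] → [Y → y . L L]
Closure of the advanced items:
  [Y → y . L L] has the dot before L: add [L → . y c Y], [L → . y], [L → . * * n]

GOTO = { [L → . * * n], [L → . y c Y], [L → . y], [Y → y . L L] }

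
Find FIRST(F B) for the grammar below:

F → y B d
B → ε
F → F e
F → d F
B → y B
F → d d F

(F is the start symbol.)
FIRST sets of the non-terminals involved (from the grammar, by fixed-point iteration):
  FIRST(F) = { 'd', 'y' }

To compute FIRST(F B), process the symbols left to right:
Symbol F is a non-terminal. Add FIRST(F) \ {ε} = { 'd', 'y' }
F is not nullable (ε ∉ FIRST(F)), so stop here.
FIRST(F B) = { 'd', 'y' }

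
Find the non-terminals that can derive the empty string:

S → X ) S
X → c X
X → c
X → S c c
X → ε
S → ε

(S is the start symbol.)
ε-productions: X → ε, S → ε
So X, S are immediately nullable.
Every non-terminal is now nullable.
Nullable = { 'S', 'X' }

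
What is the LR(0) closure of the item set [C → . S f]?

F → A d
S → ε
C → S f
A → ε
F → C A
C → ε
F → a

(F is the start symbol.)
Start with: [C → . S f]
  [C → . S f] has the dot before S: add [S → .]
No further items can be added.

CLOSURE = { [C → . S f], [S → .] }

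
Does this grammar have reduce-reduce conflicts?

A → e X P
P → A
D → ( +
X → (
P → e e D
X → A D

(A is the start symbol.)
No reduce-reduce conflicts

A reduce-reduce conflict occurs when an LR(0) state has two complete items [A → α .] and [B → β .] — both call for a reduction, and with no lookahead the parser cannot choose between them.

Augment with A' → A and build the canonical LR(0) collection (I0 = CLOSURE({[A' → . A]}), then GOTO on every symbol after a dot until no new states appear). It has 15 states:
  I0: { [A → . e X P], [A' → . A] }  — shift
  I1: { [A' → A .] }  — accept
  I2: { [A → . e X P], [A → e . X P], [X → . (], [X → . A D] }  — shift
  I3: { [X → ( .] }  — reduce
  I4: { [D → . ( +], [X → A . D] }  — shift
  I5: { [A → . e X P], [A → e X . P], [P → . A], [P → . e e D] }  — shift
  I6: { [P → A .] }  — reduce
  I7: { [A → e X P .] }  — reduce
  I8: { [A → . e X P], [A → e . X P], [P → e . e D], [X → . (], [X → . A D] }  — shift
  I9: { [A → . e X P], [A → e . X P], [D → . ( +], [P → e e . D], [X → . (], [X → . A D] }  — shift
  I10: { [D → ( . +], [X → ( .] }  — shift, reduce
  I11: { [P → e e D .] }  — reduce
  I12: { [D → ( + .] }  — reduce
  I13: { [D → ( . +] }  — shift
  I14: { [X → A D .] }  — reduce

No state contains more than one complete item.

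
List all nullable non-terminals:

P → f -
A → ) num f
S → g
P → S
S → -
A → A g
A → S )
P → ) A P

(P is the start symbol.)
None

There are no ε-productions, so no non-terminal can derive ε.
No non-terminals are nullable.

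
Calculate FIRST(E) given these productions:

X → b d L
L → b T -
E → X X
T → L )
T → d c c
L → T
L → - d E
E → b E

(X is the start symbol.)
{ 'b' }

To compute FIRST(E), examine every production with E on the left-hand side, reading each right-hand side left to right until a non-nullable symbol is reached.

FIRST sets of the other non-terminals involved (by the same procedure, iterated to a fixed point):
  FIRST(X) = { 'b' }

From E → X X:
  - X is a non-terminal: add FIRST(X) \ {ε} = { 'b' }
    X is not nullable, so stop
From E → b E:
  - b is a terminal: add 'b' and stop

Collecting: FIRST(E) = { 'b' }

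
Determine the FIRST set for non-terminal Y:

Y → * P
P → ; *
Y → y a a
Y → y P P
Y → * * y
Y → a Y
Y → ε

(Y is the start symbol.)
{ '*', 'a', 'y', ε }

To compute FIRST(Y), examine every production with Y on the left-hand side, reading each right-hand side left to right until a non-nullable symbol is reached.

From Y → * P:
  - '*' is a terminal: add '*' and stop
From Y → y a a:
  - y is a terminal: add 'y' and stop
From Y → y P P:
  - y is a terminal: add 'y' and stop
From Y → * * y:
  - '*' is a terminal: add '*' and stop
From Y → a Y:
  - a is a terminal: add 'a' and stop
From Y → ε:
  - ε-production, so ε ∈ FIRST(Y)

Collecting: FIRST(Y) = { '*', 'a', 'y', ε }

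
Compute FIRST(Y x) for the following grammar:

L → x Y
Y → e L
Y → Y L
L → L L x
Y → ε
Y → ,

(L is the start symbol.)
{ ',', 'e', 'x' }

FIRST sets of the non-terminals involved (from the grammar, by fixed-point iteration):
  FIRST(Y) = { ',', 'e', 'x', ε }

To compute FIRST(Y x), process the symbols left to right:
Symbol Y is a non-terminal. Add FIRST(Y) \ {ε} = { ',', 'e', 'x' }
Y is nullable (ε ∈ FIRST(Y)), continue to the next symbol.
Symbol x is a terminal. Add 'x' and stop.
FIRST(Y x) = { ',', 'e', 'x' }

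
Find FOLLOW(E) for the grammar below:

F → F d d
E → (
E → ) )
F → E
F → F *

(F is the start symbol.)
To compute FOLLOW(E), find every occurrence of E on a right-hand side N → α E β: add FIRST(β) \ {ε}, and if β is empty or nullable also add FOLLOW(N). Iterate to a fixed point.

In F → E: E is at the end, add FOLLOW(F)

The FOLLOW sets referred to above (computed the same way, to a fixed point):
  FOLLOW(F) = { $, '*', 'd' }

Taking the union: FOLLOW(E) = { $, '*', 'd' }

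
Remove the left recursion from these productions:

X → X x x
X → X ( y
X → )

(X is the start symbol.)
X → ) X'
X' → x x X'
X' → ( y X'
X' → ε

X is directly left-recursive. The standard transformation for
  A → A α₁ | ... | A α_m | β₁ | ... | β_n
is
  A  → β₁ A' | ... | β_n A'
  A' → α₁ A' | ... | α_m A' | ε

X → ) becomes X → ) X'
X → X x x becomes X' → x x X'
X → X ( y becomes X' → ( y X'
Add X' → ε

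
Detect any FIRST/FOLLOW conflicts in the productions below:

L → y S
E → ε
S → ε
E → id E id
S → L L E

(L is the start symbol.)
Yes. E → id E id with FOLLOW(E) on { 'id' }; S → L L E with FOLLOW(S) on { 'y' }

Nullable non-terminals: E, S.
FIRST sets used below: FIRST(L) = { 'y' }

E: nullable alternative(s) E → ε; FOLLOW(E) = { $, 'id', 'y' }
  E → ε: FIRST \ {ε} = { } — this is the only nullable alternative, skip
  E → id E id: FIRST \ {ε} = { 'id' } — overlaps FOLLOW(E) on { 'id' }: CONFLICT

S: nullable alternative(s) S → ε; FOLLOW(S) = { $, 'id', 'y' }
  S → ε: FIRST \ {ε} = { } — this is the only nullable alternative, skip
  S → L L E: FIRST \ {ε} = { 'y' } — overlaps FOLLOW(S) on { 'y' }: CONFLICT

L has no nullable alternative, so no FIRST/FOLLOW check is needed there.

So the grammar has 2 FIRST/FOLLOW conflicts (marked CONFLICT above).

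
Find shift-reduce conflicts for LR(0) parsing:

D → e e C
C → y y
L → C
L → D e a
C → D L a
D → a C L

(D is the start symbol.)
A shift-reduce conflict occurs when an LR(0) state has both:
  - a complete (reduce) item [A → α .] (dot at the end), and
  - a shift item [B → β . c γ] (dot before a terminal).

Augment with D' → D and build the canonical LR(0) collection (I0 = CLOSURE({[D' → . D]}), then GOTO on every symbol after a dot until no new states appear). It has 17 states:
  I0: { [D → . a C L], [D → . e e C], [D' → . D] }  — shift
  I1: { [D' → D .] }  — accept
  I2: { [C → . D L a], [C → . y y], [D → . a C L], [D → . e e C], [D → a . C L] }  — shift
  I3: { [D → e . e C] }  — shift
  I4: { [C → . D L a], [C → . y y], [D → . a C L], [D → . e e C], [D → e e . C] }  — shift
  I5: { [D → e e C .] }  — reduce
  I6: { [C → . D L a], [C → . y y], [C → D . L a], [D → . a C L], [D → . e e C], [L → . C], [L → . D e a] }  — shift
  I7: { [C → y . y] }  — shift
  I8: { [C → y y .] }  — reduce
  I9: { [L → C .] }  — reduce
  I10: { [C → . D L a], [C → . y y], [C → D . L a], [D → . a C L], [D → . e e C], [L → . C], [L → . D e a], [L → D . e a] }  — shift
  I11: { [C → D L . a] }  — shift
  I12: { [C → D L a .] }  — reduce
  I13: { [D → e . e C], [L → D e . a] }  — shift
  I14: { [L → D e a .] }  — reduce
  I15: { [C → . D L a], [C → . y y], [D → . a C L], [D → . e e C], [D → a C . L], [L → . C], [L → . D e a] }  — shift
  I16: { [D → a C L .] }  — reduce

No state contains both a complete item and a shift item.

Answer: No shift-reduce conflicts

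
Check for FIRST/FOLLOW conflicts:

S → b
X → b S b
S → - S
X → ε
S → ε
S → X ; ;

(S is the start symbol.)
Nullable non-terminals: S, X.
FIRST sets used below: FIRST(X) = { 'b', ε }

S: nullable alternative(s) S → ε; FOLLOW(S) = { $, 'b' }
  S → b: FIRST \ {ε} = { 'b' } — overlaps FOLLOW(S) on { 'b' }: CONFLICT
  S → - S: FIRST \ {ε} = { '-' } — disjoint from FOLLOW(S)
  S → ε: FIRST \ {ε} = { } — this is the only nullable alternative, skip
  S → X ; ;: FIRST \ {ε} = { ';', 'b' } — overlaps FOLLOW(S) on { 'b' }: CONFLICT

X: nullable alternative(s) X → ε; FOLLOW(X) = { ';' }
  X → b S b: FIRST \ {ε} = { 'b' } — disjoint from FOLLOW(X)
  X → ε: FIRST \ {ε} = { } — this is the only nullable alternative, skip

So the grammar has 2 FIRST/FOLLOW conflicts (marked CONFLICT above).

Answer: Yes. S → b with FOLLOW(S) on { 'b' }; S → X ';' ';' with FOLLOW(S) on { 'b' }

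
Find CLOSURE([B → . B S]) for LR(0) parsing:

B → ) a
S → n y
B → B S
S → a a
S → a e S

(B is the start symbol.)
To compute CLOSURE, for each item [A → α.Bβ] where B is a non-terminal, add [B → .γ] for all productions B → γ; repeat for the newly added items until nothing changes.

Start with: [B → . B S]
  [B → . B S] has the dot before B: add [B → . ) a]
No further items can be added.

CLOSURE = { [B → . ) a], [B → . B S] }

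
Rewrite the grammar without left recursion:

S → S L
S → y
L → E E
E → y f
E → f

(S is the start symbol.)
S is directly left-recursive. The standard transformation for
  A → A α₁ | ... | A α_m | β₁ | ... | β_n
is
  A  → β₁ A' | ... | β_n A'
  A' → α₁ A' | ... | α_m A' | ε

S → y becomes S → y S'
S → S L becomes S' → L S'
Add S' → ε

Productions for other non-terminals are unchanged:
  L → E E
  E → y f
  E → f

Resulting grammar:
S → y S'
S' → L S'
S' → ε
L → E E
E → y f
E → f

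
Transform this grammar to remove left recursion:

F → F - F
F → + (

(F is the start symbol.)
F → + ( F'
F' → - F F'
F' → ε

F is directly left-recursive. The standard transformation for
  A → A α₁ | ... | A α_m | β₁ | ... | β_n
is
  A  → β₁ A' | ... | β_n A'
  A' → α₁ A' | ... | α_m A' | ε

F → + ( becomes F → + ( F'
F → F - F becomes F' → - F F'
Add F' → ε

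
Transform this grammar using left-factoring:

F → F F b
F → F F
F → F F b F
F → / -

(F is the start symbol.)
F → F F F'
F' → b F''
F'' → ε
F'' → F
F' → ε
F → / -

Left-factoring transforms A → αβ₁ | αβ₂ into A → αA' and A' → β₁ | β₂
(α is the longest common prefix among the alternatives). Repeat until
no nonterminal has two alternatives with a common prefix.

Round 1: F has alternatives sharing prefix 'F F'. Introduce F': F → F F F'
  Add: F' → b
  Add: F' → ε
  Add: F' → b F

Round 2: F' has alternatives sharing prefix 'b'. Introduce F'': F' → b F''
  Add: F'' → ε
  Add: F'' → F

No remaining common prefixes — done.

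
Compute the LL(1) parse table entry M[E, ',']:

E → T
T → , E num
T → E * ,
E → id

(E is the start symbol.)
To find M[E, ','], we find productions for E where ',' is in the predict set (PREDICT(N → α) = (FIRST(α) \ {ε}) ∪ (FOLLOW(N) if α ⇒* ε)).

Relevant sets:
  FIRST(T) = { ',', 'id' }

E → T: PREDICT = { ',', 'id' }
  ',' is in predict set, so this production goes in M[E, ',']
E → id: PREDICT = { 'id' }

M[E, ','] = E → T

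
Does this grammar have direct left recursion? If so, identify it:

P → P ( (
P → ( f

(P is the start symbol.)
Yes, P is left-recursive

Direct left recursion occurs when N → N α for some non-terminal N (the right-hand side begins with the left-hand side itself).

P → P ( (: LEFT RECURSIVE (starts with P)
P → ( f: starts with '('

The grammar has direct left recursion on: P.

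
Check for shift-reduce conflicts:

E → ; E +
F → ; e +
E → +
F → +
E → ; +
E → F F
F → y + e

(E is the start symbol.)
No shift-reduce conflicts

Augment with E' → E and build the canonical LR(0) collection (I0 = CLOSURE({[E' → . E]}), then GOTO on every symbol after a dot until no new states appear). It has 16 states:
  I0: { [E → . +], [E → . ; +], [E → . ; E +], [E → . F F], [E' → . E], [F → . +], [F → . ; e +], [F → . y + e] }  — shift
  I1: { [E → + .], [F → + .] }  — 2 reduces
  I2: { [E → . +], [E → . ; +], [E → . ; E +], [E → . F F], [E → ; . +], [E → ; . E +], [F → . +], [F → . ; e +], [F → . y + e], [F → ; . e +] }  — shift
  I3: { [E' → E .] }  — accept
  I4: { [E → F . F], [F → . +], [F → . ; e +], [F → . y + e] }  — shift
  I5: { [F → y . + e] }  — shift
  I6: { [F → y + . e] }  — shift
  I7: { [F → y + e .] }  — reduce
  I8: { [F → + .] }  — reduce
  I9: { [F → ; . e +] }  — shift
  I10: { [E → F F .] }  — reduce
  I11: { [F → ; e . +] }  — shift
  I12: { [F → ; e + .] }  — reduce
  I13: { [E → + .], [E → ; + .], [F → + .] }  — 3 reduces
  I14: { [E → ; E . +] }  — shift
  I15: { [E → ; E + .] }  — reduce

No state contains both a complete item and a shift item.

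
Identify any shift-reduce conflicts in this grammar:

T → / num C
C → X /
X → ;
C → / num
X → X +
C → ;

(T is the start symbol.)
Augment with T' → T and build the canonical LR(0) collection (I0 = CLOSURE({[T' → . T]}), then GOTO on every symbol after a dot until no new states appear). It has 11 states:
  I0: { [T → . / num C], [T' → . T] }  — shift
  I1: { [T → / . num C] }  — shift
  I2: { [T' → T .] }  — accept
  I3: { [C → . / num], [C → . ;], [C → . X /], [T → / num . C], [X → . ;], [X → . X +] }  — shift
  I4: { [C → / . num] }  — shift
  I5: { [C → ; .], [X → ; .] }  — 2 reduces
  I6: { [T → / num C .] }  — reduce
  I7: { [C → X . /], [X → X . +] }  — shift
  I8: { [X → X + .] }  — reduce
  I9: { [C → X / .] }  — reduce
  I10: { [C → / num .] }  — reduce

No state contains both a complete item and a shift item.

Answer: No shift-reduce conflicts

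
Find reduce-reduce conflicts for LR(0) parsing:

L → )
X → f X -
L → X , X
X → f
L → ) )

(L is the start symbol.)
No reduce-reduce conflicts

A reduce-reduce conflict occurs when an LR(0) state has two complete items [A → α .] and [B → β .] — both call for a reduction, and with no lookahead the parser cannot choose between them.

Augment with L' → L and build the canonical LR(0) collection (I0 = CLOSURE({[L' → . L]}), then GOTO on every symbol after a dot until no new states appear). It has 10 states:
  I0: { [L → . ) )], [L → . )], [L → . X , X], [L' → . L], [X → . f X -], [X → . f] }  — shift
  I1: { [L → ) . )], [L → ) .] }  — shift, reduce
  I2: { [L' → L .] }  — accept
  I3: { [L → X . , X] }  — shift
  I4: { [X → . f X -], [X → . f], [X → f . X -], [X → f .] }  — shift, reduce
  I5: { [X → f X . -] }  — shift
  I6: { [X → f X - .] }  — reduce
  I7: { [L → X , . X], [X → . f X -], [X → . f] }  — shift
  I8: { [L → X , X .] }  — reduce
  I9: { [L → ) ) .] }  — reduce

No state contains more than one complete item.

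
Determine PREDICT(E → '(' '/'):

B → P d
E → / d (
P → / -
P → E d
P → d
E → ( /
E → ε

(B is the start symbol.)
PREDICT(E → '(' '/') = (FIRST(RHS) \ {ε}) ∪ (FOLLOW(E) if ε ∈ FIRST(RHS), i.e. RHS ⇒* ε)
FIRST('(' '/') = { '(' }
ε ∉ FIRST('(' '/'), so FOLLOW(E) is not added.
PREDICT(E → '(' '/') = { '(' }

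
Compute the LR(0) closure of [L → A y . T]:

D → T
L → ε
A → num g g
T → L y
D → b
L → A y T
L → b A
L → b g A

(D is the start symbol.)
To compute CLOSURE, for each item [A → α.Bβ] where B is a non-terminal, add [B → .γ] for all productions B → γ; repeat for the newly added items until nothing changes.

Start with: [L → A y . T]
  [L → A y . T] has the dot before T: add [T → . L y]
  [T → . L y] has the dot before L: add [L → .], [L → . A y T], [L → . b A], [L → . b g A]
  [L → . A y T] has the dot before A: add [A → . num g g]
No further items can be added.

CLOSURE = { [A → . num g g], [L → . A y T], [L → . b A], [L → . b g A], [L → .], [L → A y . T], [T → . L y] }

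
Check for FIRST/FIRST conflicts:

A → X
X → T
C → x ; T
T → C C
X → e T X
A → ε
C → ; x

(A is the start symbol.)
No FIRST/FIRST conflicts.

FIRST sets of the non-terminals at (or reachable through a nullable prefix from) the front of some alternative:
  FIRST(X) = { ';', 'e', 'x' }
  FIRST(T) = { ';', 'x' }

Productions for A:
  A → X: FIRST = { ';', 'e', 'x' }
  A → ε: FIRST = { ε }
Productions for X:
  X → T: FIRST = { ';', 'x' }
  X → e T X: FIRST = { 'e' }
Productions for C:
  C → x ; T: FIRST = { 'x' }
  C → ; x: FIRST = { ';' }
T has only one production, so no FIRST/FIRST conflict is possible there.

All alternatives of each non-terminal have pairwise disjoint FIRST sets.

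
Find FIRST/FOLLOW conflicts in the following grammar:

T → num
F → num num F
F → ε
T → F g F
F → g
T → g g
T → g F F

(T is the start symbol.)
Yes. F → num num F with FOLLOW(F) on { 'num' }; F → g with FOLLOW(F) on { 'g' }

Nullable non-terminals: F.

F: nullable alternative(s) F → ε; FOLLOW(F) = { $, 'g', 'num' }
  F → num num F: FIRST \ {ε} = { 'num' } — overlaps FOLLOW(F) on { 'num' }: CONFLICT
  F → ε: FIRST \ {ε} = { } — this is the only nullable alternative, skip
  F → g: FIRST \ {ε} = { 'g' } — overlaps FOLLOW(F) on { 'g' }: CONFLICT

T has no nullable alternative, so no FIRST/FOLLOW check is needed there.

So the grammar has 2 FIRST/FOLLOW conflicts (marked CONFLICT above).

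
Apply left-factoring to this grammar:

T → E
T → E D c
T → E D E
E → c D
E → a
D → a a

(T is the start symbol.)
T → E T'
T' → ε
T' → D T''
T'' → c
T'' → E
E → c D
E → a
D → a a

Left-factoring transforms A → αβ₁ | αβ₂ into A → αA' and A' → β₁ | β₂
(α is the longest common prefix among the alternatives). Repeat until
no nonterminal has two alternatives with a common prefix.

Round 1: T has alternatives sharing prefix 'E'. Introduce T': T → E T'
  Add: T' → ε
  Add: T' → D c
  Add: T' → D E

Round 2: T' has alternatives sharing prefix 'D'. Introduce T'': T' → D T''
  Add: T'' → c
  Add: T'' → E

No remaining common prefixes — done.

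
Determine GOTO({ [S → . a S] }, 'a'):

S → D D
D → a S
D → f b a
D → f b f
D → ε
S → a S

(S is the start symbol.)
GOTO(I, 'a') = CLOSURE({ [A → αX.β] : [A → α.Xβ] ∈ I, X = 'a' })

Items with dot before 'a', with the dot advanced:
  [S → . a S] → [S → a . S]
Closure of the advanced items:
  [S → a . S] has the dot before S: add [S → . D D], [S → . a S]
  [S → . D D] has the dot before D: add [D → . a S], [D → . f b a], [D → . f b f], [D → .]

GOTO = { [D → . a S], [D → . f b a], [D → . f b f], [D → .], [S → . D D], [S → . a S], [S → a . S] }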